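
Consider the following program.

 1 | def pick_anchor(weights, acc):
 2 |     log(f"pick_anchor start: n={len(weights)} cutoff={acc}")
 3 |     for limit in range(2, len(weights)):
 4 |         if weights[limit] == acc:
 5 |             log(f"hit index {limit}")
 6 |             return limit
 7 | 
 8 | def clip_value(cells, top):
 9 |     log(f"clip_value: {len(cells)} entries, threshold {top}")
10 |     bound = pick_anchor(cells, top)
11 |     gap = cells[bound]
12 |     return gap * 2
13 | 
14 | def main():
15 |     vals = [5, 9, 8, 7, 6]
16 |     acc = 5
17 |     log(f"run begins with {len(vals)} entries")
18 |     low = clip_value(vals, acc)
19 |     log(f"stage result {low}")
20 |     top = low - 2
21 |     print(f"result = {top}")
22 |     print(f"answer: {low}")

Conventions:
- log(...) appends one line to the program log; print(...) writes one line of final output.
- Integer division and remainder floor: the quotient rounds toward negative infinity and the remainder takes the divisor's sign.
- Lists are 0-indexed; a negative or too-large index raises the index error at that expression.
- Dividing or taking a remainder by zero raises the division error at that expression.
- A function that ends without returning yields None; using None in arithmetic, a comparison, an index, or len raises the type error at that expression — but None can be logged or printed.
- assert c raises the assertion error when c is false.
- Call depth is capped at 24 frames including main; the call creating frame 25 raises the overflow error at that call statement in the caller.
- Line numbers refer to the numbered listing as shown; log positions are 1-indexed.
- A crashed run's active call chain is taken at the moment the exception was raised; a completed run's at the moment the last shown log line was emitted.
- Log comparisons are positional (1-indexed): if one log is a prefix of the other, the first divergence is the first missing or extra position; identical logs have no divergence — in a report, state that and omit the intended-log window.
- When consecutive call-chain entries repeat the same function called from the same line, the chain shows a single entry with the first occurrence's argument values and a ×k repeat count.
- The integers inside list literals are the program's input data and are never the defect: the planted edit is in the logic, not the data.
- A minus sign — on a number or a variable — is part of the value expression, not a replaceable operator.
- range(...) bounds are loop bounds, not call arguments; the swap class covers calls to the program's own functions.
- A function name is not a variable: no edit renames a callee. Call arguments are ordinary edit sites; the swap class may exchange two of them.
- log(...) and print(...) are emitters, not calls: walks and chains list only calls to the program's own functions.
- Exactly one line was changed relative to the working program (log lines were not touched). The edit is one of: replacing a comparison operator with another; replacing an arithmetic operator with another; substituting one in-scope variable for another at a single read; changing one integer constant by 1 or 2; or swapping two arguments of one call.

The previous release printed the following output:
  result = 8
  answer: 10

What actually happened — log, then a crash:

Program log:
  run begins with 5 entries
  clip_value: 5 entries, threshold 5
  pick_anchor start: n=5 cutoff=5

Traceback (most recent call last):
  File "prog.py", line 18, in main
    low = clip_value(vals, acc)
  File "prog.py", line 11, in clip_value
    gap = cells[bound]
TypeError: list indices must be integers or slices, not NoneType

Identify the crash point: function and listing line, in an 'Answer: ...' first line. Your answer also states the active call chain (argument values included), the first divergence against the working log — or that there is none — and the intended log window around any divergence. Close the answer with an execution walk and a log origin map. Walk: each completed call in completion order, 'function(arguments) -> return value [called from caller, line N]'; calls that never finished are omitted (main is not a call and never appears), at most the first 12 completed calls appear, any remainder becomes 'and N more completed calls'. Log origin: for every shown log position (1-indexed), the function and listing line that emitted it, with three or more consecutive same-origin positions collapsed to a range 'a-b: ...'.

Answer: the error was raised in clip_value, line 11.
Key fact: The shown log is a 3-line prefix of the intended one, whose next entry is 'hit index 0'.
Call chain: main -> clip_value([5, 9, 8, 7, 6], 5) (called at line 18).
First divergence: position 4 — after 3 matching lines the faulty run goes silent; intended next line 'hit index 0'.
Intended log window:
  2: clip_value: 5 entries, threshold 5
  3: pick_anchor start: n=5 cutoff=5
  4: hit index 0
  5: stage result 10
Execution walk:
  pick_anchor([5, 9, 8, 7, 6], 5) -> None  [called from clip_value, line 10]
Log origin:
  1: from main, line 17
  2: from clip_value, line 9
  3: from pick_anchor, line 2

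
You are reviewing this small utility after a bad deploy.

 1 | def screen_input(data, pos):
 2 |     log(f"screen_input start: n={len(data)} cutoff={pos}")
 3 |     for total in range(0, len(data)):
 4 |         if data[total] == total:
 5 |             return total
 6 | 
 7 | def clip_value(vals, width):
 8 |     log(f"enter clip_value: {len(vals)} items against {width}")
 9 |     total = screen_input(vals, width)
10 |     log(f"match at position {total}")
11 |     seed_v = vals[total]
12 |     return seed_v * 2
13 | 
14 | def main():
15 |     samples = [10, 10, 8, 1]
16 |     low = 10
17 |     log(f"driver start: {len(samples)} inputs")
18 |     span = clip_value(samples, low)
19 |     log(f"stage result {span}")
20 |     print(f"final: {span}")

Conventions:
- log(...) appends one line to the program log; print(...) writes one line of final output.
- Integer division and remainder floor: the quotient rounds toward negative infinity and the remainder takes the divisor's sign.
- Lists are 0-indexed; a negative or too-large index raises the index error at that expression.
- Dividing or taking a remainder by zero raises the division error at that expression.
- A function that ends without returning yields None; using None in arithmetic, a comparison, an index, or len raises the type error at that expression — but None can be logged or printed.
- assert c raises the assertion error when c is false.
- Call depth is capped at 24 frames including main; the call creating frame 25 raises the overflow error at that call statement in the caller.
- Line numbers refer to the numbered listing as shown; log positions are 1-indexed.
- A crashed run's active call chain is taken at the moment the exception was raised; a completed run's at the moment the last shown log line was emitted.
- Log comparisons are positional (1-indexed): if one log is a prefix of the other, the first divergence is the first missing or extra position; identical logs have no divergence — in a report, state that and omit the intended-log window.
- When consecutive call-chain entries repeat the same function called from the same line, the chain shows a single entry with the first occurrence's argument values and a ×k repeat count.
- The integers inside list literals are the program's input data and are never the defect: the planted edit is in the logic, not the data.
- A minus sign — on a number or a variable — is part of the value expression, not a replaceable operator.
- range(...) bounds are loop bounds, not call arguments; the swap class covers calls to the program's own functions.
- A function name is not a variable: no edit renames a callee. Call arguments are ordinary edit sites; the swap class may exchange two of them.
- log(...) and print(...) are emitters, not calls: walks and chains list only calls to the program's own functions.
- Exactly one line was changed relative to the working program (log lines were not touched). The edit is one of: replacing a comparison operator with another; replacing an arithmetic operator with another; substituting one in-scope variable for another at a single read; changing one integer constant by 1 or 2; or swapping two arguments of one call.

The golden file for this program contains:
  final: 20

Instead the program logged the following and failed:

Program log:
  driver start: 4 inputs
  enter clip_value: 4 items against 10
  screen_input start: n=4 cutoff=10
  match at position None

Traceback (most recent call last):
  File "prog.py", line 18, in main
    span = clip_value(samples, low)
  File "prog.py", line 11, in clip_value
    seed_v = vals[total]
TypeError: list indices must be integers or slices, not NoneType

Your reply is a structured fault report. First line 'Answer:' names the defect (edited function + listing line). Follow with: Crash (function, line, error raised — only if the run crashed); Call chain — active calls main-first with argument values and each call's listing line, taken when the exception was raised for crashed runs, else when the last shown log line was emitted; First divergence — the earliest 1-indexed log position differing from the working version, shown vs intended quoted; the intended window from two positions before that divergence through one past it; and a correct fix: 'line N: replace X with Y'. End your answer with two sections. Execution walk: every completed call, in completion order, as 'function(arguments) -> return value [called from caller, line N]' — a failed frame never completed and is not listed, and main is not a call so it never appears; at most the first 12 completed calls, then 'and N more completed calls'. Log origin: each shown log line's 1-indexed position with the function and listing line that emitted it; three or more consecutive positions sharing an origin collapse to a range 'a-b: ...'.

Answer: the defect is in screen_input at line 4.
The tell: The log first diverges at position 4: the faulty run prints 'match at position None' where the working version prints 'match at position 0'.
Crash: clip_value, line 11, TypeError.
Call chain: main -> clip_value([10, 10, 8, 1], 10) (called at line 18).
First divergence: position 4 — the shown line 'match at position None' should read 'match at position 0'.
Intended log window:
  2: enter clip_value: 4 items against 10
  3: screen_input start: n=4 cutoff=10
  4: match at position 0
  5: stage result 20
Execution walk:
  screen_input([10, 10, 8, 1], 10) -> None  [called from clip_value, line 9]
Log origins:
  1 — main, line 17
  2 — clip_value, line 8
  3 — screen_input, line 2
  4 — clip_value, line 10
A correct fix: line 4: replace `data[total] == total` with `data[total] == pos`.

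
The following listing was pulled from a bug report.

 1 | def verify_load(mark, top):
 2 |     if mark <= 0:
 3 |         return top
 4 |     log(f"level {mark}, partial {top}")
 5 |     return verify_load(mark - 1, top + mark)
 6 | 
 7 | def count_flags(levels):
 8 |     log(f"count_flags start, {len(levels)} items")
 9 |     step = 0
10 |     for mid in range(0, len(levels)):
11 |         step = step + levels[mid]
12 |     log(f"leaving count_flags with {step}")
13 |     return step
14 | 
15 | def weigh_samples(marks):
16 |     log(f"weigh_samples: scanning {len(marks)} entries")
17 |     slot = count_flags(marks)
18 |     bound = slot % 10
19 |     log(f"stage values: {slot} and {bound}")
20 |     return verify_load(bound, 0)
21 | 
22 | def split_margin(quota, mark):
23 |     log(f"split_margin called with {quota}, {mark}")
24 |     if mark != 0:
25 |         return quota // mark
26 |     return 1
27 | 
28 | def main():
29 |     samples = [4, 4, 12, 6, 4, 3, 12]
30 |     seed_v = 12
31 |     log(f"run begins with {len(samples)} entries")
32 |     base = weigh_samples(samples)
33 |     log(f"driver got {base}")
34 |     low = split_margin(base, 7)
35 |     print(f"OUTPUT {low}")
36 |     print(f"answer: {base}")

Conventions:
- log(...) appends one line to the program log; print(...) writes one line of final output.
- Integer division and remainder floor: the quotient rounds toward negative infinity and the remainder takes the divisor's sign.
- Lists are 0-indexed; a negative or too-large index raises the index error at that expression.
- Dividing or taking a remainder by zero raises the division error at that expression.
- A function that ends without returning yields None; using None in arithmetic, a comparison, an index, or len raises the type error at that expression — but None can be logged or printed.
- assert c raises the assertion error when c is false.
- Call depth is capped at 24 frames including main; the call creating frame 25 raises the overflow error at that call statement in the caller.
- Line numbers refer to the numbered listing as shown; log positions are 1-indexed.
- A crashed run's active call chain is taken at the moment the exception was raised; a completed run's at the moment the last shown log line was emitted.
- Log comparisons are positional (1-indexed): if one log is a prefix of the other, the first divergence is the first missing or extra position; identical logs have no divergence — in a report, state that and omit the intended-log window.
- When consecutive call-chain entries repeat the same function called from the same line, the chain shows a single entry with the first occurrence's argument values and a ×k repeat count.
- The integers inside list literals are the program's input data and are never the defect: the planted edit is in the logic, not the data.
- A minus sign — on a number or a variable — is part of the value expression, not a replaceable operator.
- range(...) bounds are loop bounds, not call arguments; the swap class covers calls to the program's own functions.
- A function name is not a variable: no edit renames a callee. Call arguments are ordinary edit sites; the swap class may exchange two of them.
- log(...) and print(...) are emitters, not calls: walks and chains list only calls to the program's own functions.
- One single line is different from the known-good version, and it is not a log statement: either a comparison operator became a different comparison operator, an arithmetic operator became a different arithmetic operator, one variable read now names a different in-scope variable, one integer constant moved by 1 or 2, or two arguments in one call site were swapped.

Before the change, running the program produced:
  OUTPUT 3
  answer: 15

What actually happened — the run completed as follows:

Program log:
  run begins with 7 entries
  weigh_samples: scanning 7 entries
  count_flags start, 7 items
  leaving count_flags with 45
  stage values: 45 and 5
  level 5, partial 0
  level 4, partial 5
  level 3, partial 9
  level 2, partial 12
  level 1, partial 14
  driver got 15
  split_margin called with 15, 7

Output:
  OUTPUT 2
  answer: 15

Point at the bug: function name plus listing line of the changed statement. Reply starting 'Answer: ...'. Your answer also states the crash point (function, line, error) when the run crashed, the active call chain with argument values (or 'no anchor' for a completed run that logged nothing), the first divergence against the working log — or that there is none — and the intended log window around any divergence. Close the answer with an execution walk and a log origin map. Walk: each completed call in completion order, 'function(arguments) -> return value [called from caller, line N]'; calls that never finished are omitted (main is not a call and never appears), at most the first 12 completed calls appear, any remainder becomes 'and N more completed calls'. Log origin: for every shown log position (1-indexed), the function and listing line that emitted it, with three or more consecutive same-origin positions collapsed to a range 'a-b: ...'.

Answer: the defect is in main at line 34.
Key observation: Position 12 is the first bad log line: 'split_margin called with 15, 7' should read 'split_margin called with 15, 5'.
Call chain: main -> split_margin(15, 7) (called at line 34).
First divergence: position 12 — the shown line 'split_margin called with 15, 7' should read 'split_margin called with 15, 5'.
Intended log window:
  10: level 1, partial 14
  11: driver got 15
  12: split_margin called with 15, 5
Execution walk:
  count_flags([4, 4, 12, 6, 4, 3, 12]) -> 45  [called from weigh_samples, line 17]
  verify_load(0, 15) -> 15  [called from verify_load, line 5]
  verify_load(1, 14) -> 15  [called from verify_load, line 5]
  verify_load(2, 12) -> 15  [called from verify_load, line 5]
  verify_load(3, 9) -> 15  [called from verify_load, line 5]
  verify_load(4, 5) -> 15  [called from verify_load, line 5]
  verify_load(5, 0) -> 15  [called from weigh_samples, line 20]
  weigh_samples([4, 4, 12, 6, 4, 3, 12]) -> 15  [called from main, line 32]
  split_margin(15, 7) -> 2  [called from main, line 34]
Log line origins:
  1: emitted by main (line 31)
  2: emitted by weigh_samples (line 16)
  3: emitted by count_flags (line 8)
  4: emitted by count_flags (line 12)
  5: emitted by weigh_samples (line 19)
  6-10: emitted by verify_load (line 4)
  11: emitted by main (line 33)
  12: emitted by split_margin (line 23)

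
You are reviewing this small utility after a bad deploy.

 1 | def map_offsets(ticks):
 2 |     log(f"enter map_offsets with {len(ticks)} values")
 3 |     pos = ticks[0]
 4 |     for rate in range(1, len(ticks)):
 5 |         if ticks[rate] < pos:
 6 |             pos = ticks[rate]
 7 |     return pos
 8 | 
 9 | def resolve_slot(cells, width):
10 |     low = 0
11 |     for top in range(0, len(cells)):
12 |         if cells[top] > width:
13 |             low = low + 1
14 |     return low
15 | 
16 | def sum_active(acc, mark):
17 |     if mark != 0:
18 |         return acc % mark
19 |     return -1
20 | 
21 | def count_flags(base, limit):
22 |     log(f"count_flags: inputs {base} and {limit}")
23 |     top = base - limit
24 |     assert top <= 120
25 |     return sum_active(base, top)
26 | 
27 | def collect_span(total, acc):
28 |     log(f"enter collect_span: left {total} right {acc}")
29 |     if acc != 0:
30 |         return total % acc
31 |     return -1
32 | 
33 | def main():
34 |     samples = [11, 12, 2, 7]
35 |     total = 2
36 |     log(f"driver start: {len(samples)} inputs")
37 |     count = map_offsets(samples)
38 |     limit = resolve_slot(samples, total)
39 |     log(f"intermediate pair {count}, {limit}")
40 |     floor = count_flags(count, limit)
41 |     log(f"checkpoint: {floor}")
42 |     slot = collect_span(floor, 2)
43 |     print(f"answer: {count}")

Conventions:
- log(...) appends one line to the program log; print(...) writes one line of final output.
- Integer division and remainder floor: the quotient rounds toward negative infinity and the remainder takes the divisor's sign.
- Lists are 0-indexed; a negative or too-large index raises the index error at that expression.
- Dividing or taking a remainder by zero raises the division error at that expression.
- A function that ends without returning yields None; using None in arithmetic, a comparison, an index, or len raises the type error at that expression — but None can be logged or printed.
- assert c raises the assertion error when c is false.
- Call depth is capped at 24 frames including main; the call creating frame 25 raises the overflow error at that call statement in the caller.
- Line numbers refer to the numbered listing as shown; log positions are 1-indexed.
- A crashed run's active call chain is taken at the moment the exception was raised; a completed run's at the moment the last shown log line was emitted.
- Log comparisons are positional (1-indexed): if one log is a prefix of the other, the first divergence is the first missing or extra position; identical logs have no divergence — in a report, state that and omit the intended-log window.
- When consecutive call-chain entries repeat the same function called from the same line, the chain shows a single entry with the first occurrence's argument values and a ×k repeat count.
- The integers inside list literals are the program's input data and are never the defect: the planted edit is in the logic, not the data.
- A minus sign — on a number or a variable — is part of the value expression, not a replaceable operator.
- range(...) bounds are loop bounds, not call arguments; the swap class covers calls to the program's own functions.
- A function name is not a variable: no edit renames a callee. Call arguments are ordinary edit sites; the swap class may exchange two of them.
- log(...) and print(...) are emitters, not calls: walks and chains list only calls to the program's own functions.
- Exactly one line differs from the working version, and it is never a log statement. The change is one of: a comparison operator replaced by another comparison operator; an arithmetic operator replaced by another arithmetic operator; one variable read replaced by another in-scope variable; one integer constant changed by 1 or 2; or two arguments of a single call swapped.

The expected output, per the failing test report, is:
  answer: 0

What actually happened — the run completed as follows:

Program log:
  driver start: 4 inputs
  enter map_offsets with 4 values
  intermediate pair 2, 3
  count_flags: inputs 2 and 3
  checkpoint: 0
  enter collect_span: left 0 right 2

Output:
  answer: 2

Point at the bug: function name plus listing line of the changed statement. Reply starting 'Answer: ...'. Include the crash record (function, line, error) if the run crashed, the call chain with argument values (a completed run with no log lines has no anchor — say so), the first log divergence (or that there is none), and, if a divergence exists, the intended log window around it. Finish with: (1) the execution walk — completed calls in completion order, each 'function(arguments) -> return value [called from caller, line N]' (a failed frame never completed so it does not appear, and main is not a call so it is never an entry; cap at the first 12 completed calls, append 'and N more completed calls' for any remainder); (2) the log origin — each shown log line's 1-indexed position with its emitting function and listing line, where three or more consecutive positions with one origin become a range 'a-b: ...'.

Answer: the defect is in main at line 43.
Core observation: The two runs log identically and part ways only at the printed values.
Call chain: main -> collect_span(0, 2) (called at line 42).
First divergence: none — the logs agree in full.
Execution walk:
  map_offsets([11, 12, 2, 7]) -> 2  [called from main, line 37]
  resolve_slot([11, 12, 2, 7], 2) -> 3  [called from main, line 38]
  sum_active(2, -1) -> 0  [called from count_flags, line 25]
  count_flags(2, 3) -> 0  [called from main, line 40]
  collect_span(0, 2) -> 0  [called from main, line 42]
Origin of each log line:
  1: logged in main at line 36
  2: logged in map_offsets at line 2
  3: logged in main at line 39
  4: logged in count_flags at line 22
  5: logged in main at line 41
  6: logged in collect_span at line 28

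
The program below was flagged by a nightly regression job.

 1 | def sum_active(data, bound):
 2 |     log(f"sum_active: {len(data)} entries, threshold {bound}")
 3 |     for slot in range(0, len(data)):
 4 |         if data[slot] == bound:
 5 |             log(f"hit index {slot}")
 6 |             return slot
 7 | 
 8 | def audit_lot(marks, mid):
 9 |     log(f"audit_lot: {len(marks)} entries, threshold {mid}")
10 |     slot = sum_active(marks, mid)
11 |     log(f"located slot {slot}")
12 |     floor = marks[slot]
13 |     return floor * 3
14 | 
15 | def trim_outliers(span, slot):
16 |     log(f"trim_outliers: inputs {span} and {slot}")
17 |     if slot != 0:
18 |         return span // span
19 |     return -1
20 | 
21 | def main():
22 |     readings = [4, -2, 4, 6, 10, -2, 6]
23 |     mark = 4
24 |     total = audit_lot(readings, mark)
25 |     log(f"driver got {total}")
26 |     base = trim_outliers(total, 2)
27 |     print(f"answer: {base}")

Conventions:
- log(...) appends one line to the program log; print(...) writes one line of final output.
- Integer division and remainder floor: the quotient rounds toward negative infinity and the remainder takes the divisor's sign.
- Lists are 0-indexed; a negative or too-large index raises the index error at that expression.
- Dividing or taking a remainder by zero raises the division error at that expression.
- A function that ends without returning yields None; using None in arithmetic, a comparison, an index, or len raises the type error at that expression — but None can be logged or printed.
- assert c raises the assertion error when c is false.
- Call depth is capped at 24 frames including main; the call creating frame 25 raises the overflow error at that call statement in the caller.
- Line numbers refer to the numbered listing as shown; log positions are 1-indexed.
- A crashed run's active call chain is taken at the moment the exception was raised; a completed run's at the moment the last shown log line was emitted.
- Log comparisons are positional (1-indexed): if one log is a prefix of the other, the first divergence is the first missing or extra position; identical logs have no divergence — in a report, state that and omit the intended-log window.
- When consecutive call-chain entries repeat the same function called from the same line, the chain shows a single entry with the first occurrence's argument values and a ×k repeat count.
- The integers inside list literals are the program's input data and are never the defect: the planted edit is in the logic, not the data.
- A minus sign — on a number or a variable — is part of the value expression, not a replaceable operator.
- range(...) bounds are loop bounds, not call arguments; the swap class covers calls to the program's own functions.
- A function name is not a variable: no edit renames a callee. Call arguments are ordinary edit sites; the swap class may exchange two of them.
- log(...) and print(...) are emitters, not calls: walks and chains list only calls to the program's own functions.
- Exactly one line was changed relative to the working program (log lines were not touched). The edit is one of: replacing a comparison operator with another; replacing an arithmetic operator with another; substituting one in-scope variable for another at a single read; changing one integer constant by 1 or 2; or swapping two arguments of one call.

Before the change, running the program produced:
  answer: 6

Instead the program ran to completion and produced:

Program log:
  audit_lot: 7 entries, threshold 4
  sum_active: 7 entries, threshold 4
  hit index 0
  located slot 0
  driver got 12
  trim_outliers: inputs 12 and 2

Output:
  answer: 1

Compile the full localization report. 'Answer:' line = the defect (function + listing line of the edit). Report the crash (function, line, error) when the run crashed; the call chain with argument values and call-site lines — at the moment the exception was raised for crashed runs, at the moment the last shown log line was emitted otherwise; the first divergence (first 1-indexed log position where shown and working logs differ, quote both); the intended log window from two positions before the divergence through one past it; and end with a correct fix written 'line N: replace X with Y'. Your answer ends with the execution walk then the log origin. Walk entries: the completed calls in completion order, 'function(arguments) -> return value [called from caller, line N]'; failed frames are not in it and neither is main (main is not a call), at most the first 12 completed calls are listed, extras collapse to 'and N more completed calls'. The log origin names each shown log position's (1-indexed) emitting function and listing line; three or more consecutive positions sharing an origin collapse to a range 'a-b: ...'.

Answer: the defect is in trim_outliers at line 18.
Core observation: The two runs log identically and part ways only at the printed values.
Call chain: main -> trim_outliers(12, 2) (called at line 26).
First divergence: none — the logs agree in full.
Execution walk:
  sum_active([4, -2, 4, 6, 10, -2, 6], 4) -> 0  [called from audit_lot, line 10]
  audit_lot([4, -2, 4, 6, 10, -2, 6], 4) -> 12  [called from main, line 24]
  trim_outliers(12, 2) -> 1  [called from main, line 26]
Origin of each log line:
  1: emitted by audit_lot (line 9)
  2: emitted by sum_active (line 2)
  3: emitted by sum_active (line 5)
  4: emitted by audit_lot (line 11)
  5: emitted by main (line 25)
  6: emitted by trim_outliers (line 16)
A correct fix: line 18: replace `span // span` with `span // slot`.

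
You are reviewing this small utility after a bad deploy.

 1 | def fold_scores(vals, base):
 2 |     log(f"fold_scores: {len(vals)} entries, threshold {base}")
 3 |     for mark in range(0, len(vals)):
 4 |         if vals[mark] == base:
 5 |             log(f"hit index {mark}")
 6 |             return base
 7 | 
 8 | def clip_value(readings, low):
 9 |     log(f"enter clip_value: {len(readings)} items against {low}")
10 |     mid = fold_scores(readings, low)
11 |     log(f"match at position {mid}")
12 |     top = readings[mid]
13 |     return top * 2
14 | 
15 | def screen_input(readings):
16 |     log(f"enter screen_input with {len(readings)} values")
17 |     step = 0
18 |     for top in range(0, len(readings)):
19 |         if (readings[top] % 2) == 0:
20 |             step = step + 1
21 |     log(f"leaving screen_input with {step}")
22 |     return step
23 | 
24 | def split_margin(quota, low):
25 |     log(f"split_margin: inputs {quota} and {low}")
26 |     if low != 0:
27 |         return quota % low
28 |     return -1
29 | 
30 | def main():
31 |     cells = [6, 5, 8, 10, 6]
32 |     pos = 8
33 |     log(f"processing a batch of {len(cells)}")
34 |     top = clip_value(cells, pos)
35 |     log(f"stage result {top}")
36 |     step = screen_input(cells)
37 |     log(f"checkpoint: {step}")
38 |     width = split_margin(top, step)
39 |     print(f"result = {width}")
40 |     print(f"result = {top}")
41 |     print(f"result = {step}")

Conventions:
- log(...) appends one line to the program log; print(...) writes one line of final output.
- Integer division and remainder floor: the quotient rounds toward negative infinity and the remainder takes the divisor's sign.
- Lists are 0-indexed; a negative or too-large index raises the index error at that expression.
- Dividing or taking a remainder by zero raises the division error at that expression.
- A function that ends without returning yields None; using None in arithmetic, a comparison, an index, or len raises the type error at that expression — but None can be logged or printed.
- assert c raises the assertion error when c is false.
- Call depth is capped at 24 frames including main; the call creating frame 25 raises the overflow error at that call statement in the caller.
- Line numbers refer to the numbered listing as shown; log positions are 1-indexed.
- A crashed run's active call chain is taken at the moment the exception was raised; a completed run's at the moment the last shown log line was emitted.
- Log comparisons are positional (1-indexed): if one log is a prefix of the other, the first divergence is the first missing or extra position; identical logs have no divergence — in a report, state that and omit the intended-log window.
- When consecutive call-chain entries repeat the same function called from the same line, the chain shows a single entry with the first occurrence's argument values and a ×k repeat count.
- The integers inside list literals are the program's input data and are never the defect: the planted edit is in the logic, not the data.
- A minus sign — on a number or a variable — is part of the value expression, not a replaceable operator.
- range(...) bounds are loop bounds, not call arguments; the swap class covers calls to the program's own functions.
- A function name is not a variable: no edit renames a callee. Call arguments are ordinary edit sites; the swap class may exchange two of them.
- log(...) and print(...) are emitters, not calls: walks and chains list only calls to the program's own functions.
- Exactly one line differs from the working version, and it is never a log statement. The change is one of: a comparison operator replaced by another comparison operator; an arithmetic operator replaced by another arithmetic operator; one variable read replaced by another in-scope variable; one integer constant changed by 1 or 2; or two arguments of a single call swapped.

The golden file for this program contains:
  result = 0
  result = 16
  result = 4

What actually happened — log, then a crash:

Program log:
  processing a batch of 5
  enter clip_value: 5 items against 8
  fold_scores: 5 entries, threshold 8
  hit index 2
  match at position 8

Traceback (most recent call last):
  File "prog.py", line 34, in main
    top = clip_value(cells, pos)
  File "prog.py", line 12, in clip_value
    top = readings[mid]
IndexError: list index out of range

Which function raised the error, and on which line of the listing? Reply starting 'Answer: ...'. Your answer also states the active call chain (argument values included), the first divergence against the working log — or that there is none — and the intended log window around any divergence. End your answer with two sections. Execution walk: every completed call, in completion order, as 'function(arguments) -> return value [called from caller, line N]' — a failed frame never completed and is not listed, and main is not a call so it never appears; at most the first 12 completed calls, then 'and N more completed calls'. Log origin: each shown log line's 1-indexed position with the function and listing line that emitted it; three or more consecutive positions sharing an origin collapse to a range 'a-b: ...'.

Answer: the error was raised in clip_value, line 12.
The tell: Everything matches until log position 5, which reads 'match at position 8' in place of 'match at position 2'.
Call chain: main -> clip_value([6, 5, 8, 10, 6], 8) (called at line 34).
First divergence: position 5; shown 'match at position 8' vs intended 'match at position 2'.
Intended log window:
  3: fold_scores: 5 entries, threshold 8
  4: hit index 2
  5: match at position 2
  6: stage result 16
Execution walk:
  fold_scores([6, 5, 8, 10, 6], 8) -> 8  [called from clip_value, line 10]
Log line origins:
  1: logged in main at line 33
  2: logged in clip_value at line 9
  3: logged in fold_scores at line 2
  4: logged in fold_scores at line 5
  5: logged in clip_value at line 11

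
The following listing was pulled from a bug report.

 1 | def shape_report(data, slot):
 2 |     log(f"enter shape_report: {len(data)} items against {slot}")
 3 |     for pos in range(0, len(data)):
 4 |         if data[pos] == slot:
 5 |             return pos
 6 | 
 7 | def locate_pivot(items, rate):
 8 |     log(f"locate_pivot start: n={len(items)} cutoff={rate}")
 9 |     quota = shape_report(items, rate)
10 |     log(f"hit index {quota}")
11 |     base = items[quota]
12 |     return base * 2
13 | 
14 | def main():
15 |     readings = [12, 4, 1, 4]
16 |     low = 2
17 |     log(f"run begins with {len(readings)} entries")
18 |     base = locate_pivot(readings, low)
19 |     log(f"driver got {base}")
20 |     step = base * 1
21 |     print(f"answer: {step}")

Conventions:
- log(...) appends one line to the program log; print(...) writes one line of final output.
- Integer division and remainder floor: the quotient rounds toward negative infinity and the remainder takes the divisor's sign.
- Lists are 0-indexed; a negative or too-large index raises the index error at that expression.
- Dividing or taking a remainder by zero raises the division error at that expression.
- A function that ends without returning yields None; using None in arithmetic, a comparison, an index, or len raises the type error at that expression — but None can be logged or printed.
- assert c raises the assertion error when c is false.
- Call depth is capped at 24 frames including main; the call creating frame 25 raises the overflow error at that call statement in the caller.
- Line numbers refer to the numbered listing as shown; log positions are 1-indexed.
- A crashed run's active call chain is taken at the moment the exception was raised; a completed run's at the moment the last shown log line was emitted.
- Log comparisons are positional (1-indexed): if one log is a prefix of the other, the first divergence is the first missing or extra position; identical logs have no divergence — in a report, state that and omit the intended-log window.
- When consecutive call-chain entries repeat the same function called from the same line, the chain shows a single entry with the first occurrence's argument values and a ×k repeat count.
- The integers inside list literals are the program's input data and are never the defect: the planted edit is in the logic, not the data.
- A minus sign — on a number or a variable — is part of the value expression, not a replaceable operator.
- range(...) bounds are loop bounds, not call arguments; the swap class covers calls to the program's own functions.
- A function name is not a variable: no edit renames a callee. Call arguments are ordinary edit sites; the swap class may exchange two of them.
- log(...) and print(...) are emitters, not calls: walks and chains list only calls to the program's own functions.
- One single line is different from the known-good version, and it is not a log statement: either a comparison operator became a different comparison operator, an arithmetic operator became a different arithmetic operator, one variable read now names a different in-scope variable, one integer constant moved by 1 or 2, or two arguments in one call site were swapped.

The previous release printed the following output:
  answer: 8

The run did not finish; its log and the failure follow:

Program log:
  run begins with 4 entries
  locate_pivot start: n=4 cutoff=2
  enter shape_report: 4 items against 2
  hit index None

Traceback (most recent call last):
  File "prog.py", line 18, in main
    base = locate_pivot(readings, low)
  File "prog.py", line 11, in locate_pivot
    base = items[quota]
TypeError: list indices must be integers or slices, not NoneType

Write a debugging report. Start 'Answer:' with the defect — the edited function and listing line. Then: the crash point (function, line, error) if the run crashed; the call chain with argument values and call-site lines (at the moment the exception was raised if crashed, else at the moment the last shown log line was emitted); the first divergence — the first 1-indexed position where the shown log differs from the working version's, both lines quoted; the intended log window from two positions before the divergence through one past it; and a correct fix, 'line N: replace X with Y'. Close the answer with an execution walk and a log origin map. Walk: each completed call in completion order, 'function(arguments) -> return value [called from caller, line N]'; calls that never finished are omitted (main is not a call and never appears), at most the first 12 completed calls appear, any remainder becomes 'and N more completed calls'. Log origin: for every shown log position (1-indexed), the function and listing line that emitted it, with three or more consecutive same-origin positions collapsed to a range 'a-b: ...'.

Answer: the defect is in main at line 16.
Core observation: The earliest visible damage is log position 2 — 'locate_pivot start: n=4 cutoff=2' rather than the intended 'locate_pivot start: n=4 cutoff=4'.
Crash: locate_pivot, line 11, TypeError.
Call chain: main -> locate_pivot([12, 4, 1, 4], 2) (called at line 18).
First divergence: position 2 — the shown line 'locate_pivot start: n=4 cutoff=2' should read 'locate_pivot start: n=4 cutoff=4'.
Intended log window:
  1: run begins with 4 entries
  2: locate_pivot start: n=4 cutoff=4
  3: enter shape_report: 4 items against 4
Execution walk:
  shape_report([12, 4, 1, 4], 2) -> None  [called from locate_pivot, line 9]
Log origin:
  1 — main, line 17
  2 — locate_pivot, line 8
  3 — shape_report, line 2
  4 — locate_pivot, line 10
A correct fix: line 16: replace `2` with `4`.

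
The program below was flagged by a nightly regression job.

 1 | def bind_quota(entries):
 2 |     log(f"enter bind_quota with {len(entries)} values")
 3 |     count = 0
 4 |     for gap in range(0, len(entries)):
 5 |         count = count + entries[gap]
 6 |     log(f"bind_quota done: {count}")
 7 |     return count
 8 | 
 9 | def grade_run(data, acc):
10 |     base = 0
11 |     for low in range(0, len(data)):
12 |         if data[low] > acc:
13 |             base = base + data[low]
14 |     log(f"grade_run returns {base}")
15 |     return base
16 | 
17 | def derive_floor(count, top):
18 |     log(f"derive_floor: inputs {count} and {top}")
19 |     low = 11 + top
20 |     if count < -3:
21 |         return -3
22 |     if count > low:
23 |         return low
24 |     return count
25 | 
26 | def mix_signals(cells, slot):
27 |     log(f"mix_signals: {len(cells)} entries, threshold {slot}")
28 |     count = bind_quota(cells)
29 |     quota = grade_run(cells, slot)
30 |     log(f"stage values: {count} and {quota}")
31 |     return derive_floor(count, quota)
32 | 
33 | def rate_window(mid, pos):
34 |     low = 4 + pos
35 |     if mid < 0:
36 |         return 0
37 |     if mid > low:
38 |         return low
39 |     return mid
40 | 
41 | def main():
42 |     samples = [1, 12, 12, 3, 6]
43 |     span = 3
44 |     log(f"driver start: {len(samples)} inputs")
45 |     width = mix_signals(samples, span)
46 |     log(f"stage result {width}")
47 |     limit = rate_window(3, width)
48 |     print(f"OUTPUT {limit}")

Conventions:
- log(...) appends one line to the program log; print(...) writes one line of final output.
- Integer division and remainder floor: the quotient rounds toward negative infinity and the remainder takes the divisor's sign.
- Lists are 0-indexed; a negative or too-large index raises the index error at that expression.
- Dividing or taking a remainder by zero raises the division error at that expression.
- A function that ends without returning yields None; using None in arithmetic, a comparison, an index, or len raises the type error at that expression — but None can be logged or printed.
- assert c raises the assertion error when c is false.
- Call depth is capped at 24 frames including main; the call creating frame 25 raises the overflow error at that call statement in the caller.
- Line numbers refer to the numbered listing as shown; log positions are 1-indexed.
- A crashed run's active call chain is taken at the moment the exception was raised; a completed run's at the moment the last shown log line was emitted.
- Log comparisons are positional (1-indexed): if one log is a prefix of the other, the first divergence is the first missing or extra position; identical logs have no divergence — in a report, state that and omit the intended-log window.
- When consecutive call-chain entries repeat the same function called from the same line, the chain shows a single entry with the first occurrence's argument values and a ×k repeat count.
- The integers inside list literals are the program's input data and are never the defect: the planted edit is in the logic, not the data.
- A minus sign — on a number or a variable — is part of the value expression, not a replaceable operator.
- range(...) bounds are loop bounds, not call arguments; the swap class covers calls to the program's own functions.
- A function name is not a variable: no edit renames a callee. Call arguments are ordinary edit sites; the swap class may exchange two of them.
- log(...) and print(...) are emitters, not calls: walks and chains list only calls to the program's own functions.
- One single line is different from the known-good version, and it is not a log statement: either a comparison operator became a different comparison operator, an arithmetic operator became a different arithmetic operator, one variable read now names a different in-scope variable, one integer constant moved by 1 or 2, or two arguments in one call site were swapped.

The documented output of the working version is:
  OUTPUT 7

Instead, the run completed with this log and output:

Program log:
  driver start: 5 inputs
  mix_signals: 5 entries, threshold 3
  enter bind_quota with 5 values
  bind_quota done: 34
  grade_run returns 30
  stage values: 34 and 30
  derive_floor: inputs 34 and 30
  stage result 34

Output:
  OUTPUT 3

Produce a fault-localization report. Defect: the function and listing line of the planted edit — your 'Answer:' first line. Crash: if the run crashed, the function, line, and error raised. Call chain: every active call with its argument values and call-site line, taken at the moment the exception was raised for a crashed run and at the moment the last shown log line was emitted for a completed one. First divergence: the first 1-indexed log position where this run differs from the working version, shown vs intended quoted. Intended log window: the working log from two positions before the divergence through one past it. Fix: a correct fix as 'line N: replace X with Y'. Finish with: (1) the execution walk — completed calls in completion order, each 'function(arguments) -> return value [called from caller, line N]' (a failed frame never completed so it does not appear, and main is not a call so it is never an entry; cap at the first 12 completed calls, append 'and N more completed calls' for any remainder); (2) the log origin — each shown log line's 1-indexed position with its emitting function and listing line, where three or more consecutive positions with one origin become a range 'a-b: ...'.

Answer: the defect is in main at line 47.
Key observation: Log streams are identical — the defect surfaces only in the printed output.
Call chain: main.
First divergence: there is none — every log position agrees.
Execution walk:
  bind_quota([1, 12, 12, 3, 6]) -> 34  [called from mix_signals, line 28]
  grade_run([1, 12, 12, 3, 6], 3) -> 30  [called from mix_signals, line 29]
  derive_floor(34, 30) -> 34  [called from mix_signals, line 31]
  mix_signals([1, 12, 12, 3, 6], 3) -> 34  [called from main, line 45]
  rate_window(3, 34) -> 3  [called from main, line 47]
Log origin:
  1: from main, line 44
  2: from mix_signals, line 27
  3: from bind_quota, line 2
  4: from bind_quota, line 6
  5: from grade_run, line 14
  6: from mix_signals, line 30
  7: from derive_floor, line 18
  8: from main, line 46
A correct fix: line 47: replace `rate_window(3, width)` with `rate_window(width, 3)`.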